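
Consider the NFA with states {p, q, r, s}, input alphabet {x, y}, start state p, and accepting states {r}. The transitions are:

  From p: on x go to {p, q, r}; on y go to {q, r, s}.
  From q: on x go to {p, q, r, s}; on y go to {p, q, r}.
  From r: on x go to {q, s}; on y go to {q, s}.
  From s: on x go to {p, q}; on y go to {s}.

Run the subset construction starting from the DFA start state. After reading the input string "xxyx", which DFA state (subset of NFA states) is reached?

{p, q, r, s}

Start: {p}.
δ(p,x) = {p, q, r}.
Union: {p, q, r}.
After x: {p, q, r}.
δ(p,x) = {p, q, r}; δ(q,x) = {p, q, r, s}; δ(r,x) = {q, s}.
Union: {p, q, r, s}.
After x: {p, q, r, s}.
δ(p,y) = {q, r, s}; δ(q,y) = {p, q, r}; δ(r,y) = {q, s}; δ(s,y) = {s}.
Union: {p, q, r, s}.
After y: {p, q, r, s}.
δ(p,x) = {p, q, r}; δ(q,x) = {p, q, r, s}; δ(r,x) = {q, s}; δ(s,x) = {p, q}.
Union: {p, q, r, s}.
After x: {p, q, r, s}.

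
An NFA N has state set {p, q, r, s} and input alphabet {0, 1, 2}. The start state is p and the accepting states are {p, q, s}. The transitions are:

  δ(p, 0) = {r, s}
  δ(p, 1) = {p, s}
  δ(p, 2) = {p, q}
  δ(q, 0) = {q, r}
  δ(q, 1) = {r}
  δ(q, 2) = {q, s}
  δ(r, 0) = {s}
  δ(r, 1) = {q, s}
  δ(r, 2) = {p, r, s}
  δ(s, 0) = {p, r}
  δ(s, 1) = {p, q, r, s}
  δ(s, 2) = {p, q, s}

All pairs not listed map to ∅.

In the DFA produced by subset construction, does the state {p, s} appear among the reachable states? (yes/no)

yes

Start state of the DFA: {p}.
{p} --0--> {r, s}  [new]
{p} --1--> {p, s}  [new]
{p} --2--> {p, q}  [new]
{r, s} --0--> {p, r, s}  [new]
{r, s} --1--> {p, q, r, s}  [new]
{r, s} --2--> {p, q, r, s}  [seen]
{p, s} --0--> {p, r, s}  [seen]
{p, s} --1--> {p, q, r, s}  [seen]
{p, s} --2--> {p, q, s}  [new]
{p, q} --0--> {q, r, s}  [new]
{p, q} --1--> {p, r, s}  [seen]
{p, q} --2--> {p, q, s}  [seen]
{p, r, s} --0--> {p, r, s}  [seen]
{p, r, s} --1--> {p, q, r, s}  [seen]
{p, r, s} --2--> {p, q, r, s}  [seen]
{p, q, r, s} --0--> {p, q, r, s}  [seen]
{p, q, r, s} --1--> {p, q, r, s}  [seen]
{p, q, r, s} --2--> {p, q, r, s}  [seen]
{p, q, s} --0--> {p, q, r, s}  [seen]
{p, q, s} --1--> {p, q, r, s}  [seen]
{p, q, s} --2--> {p, q, s}  [seen]
{q, r, s} --0--> {p, q, r, s}  [seen]
{q, r, s} --1--> {p, q, r, s}  [seen]
{q, r, s} --2--> {p, q, r, s}  [seen]
Reachable DFA states: {p}, {r, s}, {p, s}, {p, q}, {p, r, s}, {p, q, r, s}, {p, q, s}, {q, r, s}.
{p, s} is among them.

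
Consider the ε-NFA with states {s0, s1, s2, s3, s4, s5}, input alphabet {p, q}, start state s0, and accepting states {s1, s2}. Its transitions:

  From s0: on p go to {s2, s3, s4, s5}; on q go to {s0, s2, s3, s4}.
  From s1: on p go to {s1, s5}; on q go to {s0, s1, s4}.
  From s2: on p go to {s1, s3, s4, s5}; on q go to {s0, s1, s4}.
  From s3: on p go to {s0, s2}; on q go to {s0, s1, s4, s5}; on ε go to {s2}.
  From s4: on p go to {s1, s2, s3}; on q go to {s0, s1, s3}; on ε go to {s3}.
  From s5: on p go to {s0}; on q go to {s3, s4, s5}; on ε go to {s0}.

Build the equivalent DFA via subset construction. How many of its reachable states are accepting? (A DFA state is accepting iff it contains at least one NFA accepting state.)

Start state of the DFA: {s0} (ε-closure of the NFA start).
{s0} --p--> {s0, s2, s3, s4, s5}  [new]
{s0} --q--> {s0, s2, s3, s4}  [new]
{s0, s2, s3, s4, s5} --p--> {s0, s1, s2, s3, s4, s5}  [new]
{s0, s2, s3, s4, s5} --q--> {s0, s1, s2, s3, s4, s5}  [seen]
{s0, s2, s3, s4} --p--> {s0, s1, s2, s3, s4, s5}  [seen]
{s0, s2, s3, s4} --q--> {s0, s1, s2, s3, s4, s5}  [seen]
{s0, s1, s2, s3, s4, s5} --p--> {s0, s1, s2, s3, s4, s5}  [seen]
{s0, s1, s2, s3, s4, s5} --q--> {s0, s1, s2, s3, s4, s5}  [seen]
Reachable DFA states: {s0}, {s0, s2, s3, s4, s5}, {s0, s2, s3, s4}, {s0, s1, s2, s3, s4, s5}.
Accepting DFA states (contain an NFA accepting state): {s0, s2, s3, s4, s5}, {s0, s2, s3, s4}, {s0, s1, s2, s3, s4, s5}.

3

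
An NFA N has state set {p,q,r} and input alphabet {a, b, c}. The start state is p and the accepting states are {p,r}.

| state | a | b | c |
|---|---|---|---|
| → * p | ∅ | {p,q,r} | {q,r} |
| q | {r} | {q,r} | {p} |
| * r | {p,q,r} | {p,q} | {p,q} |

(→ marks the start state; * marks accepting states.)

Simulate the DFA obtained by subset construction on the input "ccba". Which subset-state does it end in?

{p,q,r}

Start: {p}.
δ(p,c) = {q,r}.
Union: {q,r}.
After c: {q,r}.
δ(q,c) = {p}; δ(r,c) = {p,q}.
Union: {p,q}.
After c: {p,q}.
δ(p,b) = {p,q,r}; δ(q,b) = {q,r}.
Union: {p,q,r}.
After b: {p,q,r}.
δ(p,a) = ∅; δ(q,a) = {r}; δ(r,a) = {p,q,r}.
Union: {p,q,r}.
After a: {p,q,r}.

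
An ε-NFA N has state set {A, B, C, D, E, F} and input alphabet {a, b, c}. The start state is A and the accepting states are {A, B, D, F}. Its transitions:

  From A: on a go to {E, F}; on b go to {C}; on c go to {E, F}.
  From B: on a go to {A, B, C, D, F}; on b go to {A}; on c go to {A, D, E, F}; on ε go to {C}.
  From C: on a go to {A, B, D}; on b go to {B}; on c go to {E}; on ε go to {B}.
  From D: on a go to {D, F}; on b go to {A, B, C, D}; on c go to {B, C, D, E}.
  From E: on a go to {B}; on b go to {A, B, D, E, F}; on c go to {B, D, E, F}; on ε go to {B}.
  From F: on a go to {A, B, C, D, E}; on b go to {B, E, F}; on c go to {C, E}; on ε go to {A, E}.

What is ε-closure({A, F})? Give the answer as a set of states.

Begin with {A, F}.
F →ε {A, E}; add E.
E →ε {B}; add B.
B →ε {C}; add C.
ε-closure = {A, B, C, E, F}.

{A, B, C, E, F}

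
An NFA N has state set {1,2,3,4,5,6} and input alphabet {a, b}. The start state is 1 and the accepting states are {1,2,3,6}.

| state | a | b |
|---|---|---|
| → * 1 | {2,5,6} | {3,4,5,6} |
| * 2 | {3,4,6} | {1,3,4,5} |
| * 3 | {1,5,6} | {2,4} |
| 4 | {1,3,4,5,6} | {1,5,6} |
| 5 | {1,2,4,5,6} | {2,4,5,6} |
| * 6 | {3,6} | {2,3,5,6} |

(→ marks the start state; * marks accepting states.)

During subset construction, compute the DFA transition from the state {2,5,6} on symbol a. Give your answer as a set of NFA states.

δ(2,a) = {3,4,6}; δ(5,a) = {1,2,4,5,6}; δ(6,a) = {3,6}.
Union: {1,2,3,4,5,6}.

{1,2,3,4,5,6}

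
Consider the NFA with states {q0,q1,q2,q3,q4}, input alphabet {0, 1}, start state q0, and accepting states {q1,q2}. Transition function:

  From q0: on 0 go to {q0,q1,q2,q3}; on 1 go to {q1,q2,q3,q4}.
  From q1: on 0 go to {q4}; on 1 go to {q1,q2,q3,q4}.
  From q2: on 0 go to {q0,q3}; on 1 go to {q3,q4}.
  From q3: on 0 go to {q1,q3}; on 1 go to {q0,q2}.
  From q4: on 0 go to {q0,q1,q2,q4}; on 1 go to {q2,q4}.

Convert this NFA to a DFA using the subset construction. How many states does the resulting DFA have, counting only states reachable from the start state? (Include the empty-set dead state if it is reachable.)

4

Start state of the DFA: {q0}.
{q0} --0--> {q0,q1,q2,q3}  [new]
{q0} --1--> {q1,q2,q3,q4}  [new]
{q0,q1,q2,q3} --0--> {q0,q1,q2,q3,q4}  [new]
{q0,q1,q2,q3} --1--> {q0,q1,q2,q3,q4}  [seen]
{q1,q2,q3,q4} --0--> {q0,q1,q2,q3,q4}  [seen]
{q1,q2,q3,q4} --1--> {q0,q1,q2,q3,q4}  [seen]
{q0,q1,q2,q3,q4} --0--> {q0,q1,q2,q3,q4}  [seen]
{q0,q1,q2,q3,q4} --1--> {q0,q1,q2,q3,q4}  [seen]
Reachable DFA states: {q0}, {q0,q1,q2,q3}, {q1,q2,q3,q4}, {q0,q1,q2,q3,q4}.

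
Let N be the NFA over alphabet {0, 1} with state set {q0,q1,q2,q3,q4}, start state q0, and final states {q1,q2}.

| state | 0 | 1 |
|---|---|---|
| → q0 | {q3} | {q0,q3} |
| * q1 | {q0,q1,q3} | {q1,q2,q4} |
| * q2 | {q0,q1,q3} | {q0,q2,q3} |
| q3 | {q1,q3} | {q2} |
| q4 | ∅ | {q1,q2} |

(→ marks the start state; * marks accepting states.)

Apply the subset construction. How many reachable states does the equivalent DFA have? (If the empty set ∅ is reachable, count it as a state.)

9

Start state of the DFA: {q0}.
{q0} --0--> {q3}  [new]
{q0} --1--> {q0,q3}  [new]
{q3} --0--> {q1,q3}  [new]
{q3} --1--> {q2}  [new]
{q0,q3} --0--> {q1,q3}  [seen]
{q0,q3} --1--> {q0,q2,q3}  [new]
{q1,q3} --0--> {q0,q1,q3}  [new]
{q1,q3} --1--> {q1,q2,q4}  [new]
{q2} --0--> {q0,q1,q3}  [seen]
{q2} --1--> {q0,q2,q3}  [seen]
{q0,q2,q3} --0--> {q0,q1,q3}  [seen]
{q0,q2,q3} --1--> {q0,q2,q3}  [seen]
{q0,q1,q3} --0--> {q0,q1,q3}  [seen]
{q0,q1,q3} --1--> {q0,q1,q2,q3,q4}  [new]
{q1,q2,q4} --0--> {q0,q1,q3}  [seen]
{q1,q2,q4} --1--> {q0,q1,q2,q3,q4}  [seen]
{q0,q1,q2,q3,q4} --0--> {q0,q1,q3}  [seen]
{q0,q1,q2,q3,q4} --1--> {q0,q1,q2,q3,q4}  [seen]
Reachable DFA states: {q0}, {q3}, {q0,q3}, {q1,q3}, {q2}, {q0,q2,q3}, {q0,q1,q3}, {q1,q2,q4}, {q0,q1,q2,q3,q4}.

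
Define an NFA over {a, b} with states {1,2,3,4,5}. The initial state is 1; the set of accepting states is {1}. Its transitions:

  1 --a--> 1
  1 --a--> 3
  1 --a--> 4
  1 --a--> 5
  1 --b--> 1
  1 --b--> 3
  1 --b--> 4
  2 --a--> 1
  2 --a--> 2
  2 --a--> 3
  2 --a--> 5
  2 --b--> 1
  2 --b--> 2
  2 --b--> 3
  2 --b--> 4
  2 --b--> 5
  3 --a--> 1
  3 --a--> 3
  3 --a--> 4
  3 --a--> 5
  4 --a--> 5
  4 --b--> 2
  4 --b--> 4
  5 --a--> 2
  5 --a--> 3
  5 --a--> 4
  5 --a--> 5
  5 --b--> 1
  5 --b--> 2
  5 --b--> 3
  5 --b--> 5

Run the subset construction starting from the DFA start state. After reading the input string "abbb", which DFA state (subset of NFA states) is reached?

{1,2,3,4,5}

Start: {1}.
δ(1,a) = {1,3,4,5}.
Union: {1,3,4,5}.
After a: {1,3,4,5}.
δ(1,b) = {1,3,4}; δ(3,b) = ∅; δ(4,b) = {2,4}; δ(5,b) = {1,2,3,5}.
Union: {1,2,3,4,5}.
After b: {1,2,3,4,5}.
δ(1,b) = {1,3,4}; δ(2,b) = {1,2,3,4,5}; δ(3,b) = ∅; δ(4,b) = {2,4}; δ(5,b) = {1,2,3,5}.
Union: {1,2,3,4,5}.
After b: {1,2,3,4,5}.
δ(1,b) = {1,3,4}; δ(2,b) = {1,2,3,4,5}; δ(3,b) = ∅; δ(4,b) = {2,4}; δ(5,b) = {1,2,3,5}.
Union: {1,2,3,4,5}.
After b: {1,2,3,4,5}.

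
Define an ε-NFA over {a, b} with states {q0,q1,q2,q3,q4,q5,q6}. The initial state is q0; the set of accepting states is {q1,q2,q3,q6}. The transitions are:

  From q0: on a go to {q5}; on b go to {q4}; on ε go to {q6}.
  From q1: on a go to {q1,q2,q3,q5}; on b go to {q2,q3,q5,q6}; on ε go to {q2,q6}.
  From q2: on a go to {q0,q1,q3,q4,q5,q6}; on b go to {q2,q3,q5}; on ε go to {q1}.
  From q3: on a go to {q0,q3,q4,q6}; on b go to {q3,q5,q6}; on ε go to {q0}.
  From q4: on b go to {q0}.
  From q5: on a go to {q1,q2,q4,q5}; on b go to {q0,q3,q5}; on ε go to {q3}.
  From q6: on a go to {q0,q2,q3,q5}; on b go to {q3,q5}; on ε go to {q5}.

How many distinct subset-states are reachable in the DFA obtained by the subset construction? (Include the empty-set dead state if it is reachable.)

Start state of the DFA: {q0,q3,q5,q6} (ε-closure of the NFA start).
{q0,q3,q5,q6} --a--> {q0,q1,q2,q3,q4,q5,q6}  [new]
{q0,q3,q5,q6} --b--> {q0,q3,q4,q5,q6}  [new]
{q0,q1,q2,q3,q4,q5,q6} --a--> {q0,q1,q2,q3,q4,q5,q6}  [seen]
{q0,q1,q2,q3,q4,q5,q6} --b--> {q0,q1,q2,q3,q4,q5,q6}  [seen]
{q0,q3,q4,q5,q6} --a--> {q0,q1,q2,q3,q4,q5,q6}  [seen]
{q0,q3,q4,q5,q6} --b--> {q0,q3,q4,q5,q6}  [seen]
Reachable DFA states: {q0,q3,q5,q6}, {q0,q1,q2,q3,q4,q5,q6}, {q0,q3,q4,q5,q6}.

3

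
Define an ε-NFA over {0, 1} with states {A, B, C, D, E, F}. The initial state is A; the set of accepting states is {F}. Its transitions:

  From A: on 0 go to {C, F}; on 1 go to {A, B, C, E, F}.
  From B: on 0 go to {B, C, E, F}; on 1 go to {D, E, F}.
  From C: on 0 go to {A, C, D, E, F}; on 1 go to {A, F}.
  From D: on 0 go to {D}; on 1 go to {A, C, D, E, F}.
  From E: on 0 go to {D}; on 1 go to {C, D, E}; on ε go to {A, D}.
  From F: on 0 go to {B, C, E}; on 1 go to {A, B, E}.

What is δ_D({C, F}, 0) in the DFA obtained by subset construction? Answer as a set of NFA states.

{A, B, C, D, E, F}

δ(C,0) = {A, C, D, E, F}; δ(F,0) = {B, C, E}.
Union: {A, B, C, D, E, F}.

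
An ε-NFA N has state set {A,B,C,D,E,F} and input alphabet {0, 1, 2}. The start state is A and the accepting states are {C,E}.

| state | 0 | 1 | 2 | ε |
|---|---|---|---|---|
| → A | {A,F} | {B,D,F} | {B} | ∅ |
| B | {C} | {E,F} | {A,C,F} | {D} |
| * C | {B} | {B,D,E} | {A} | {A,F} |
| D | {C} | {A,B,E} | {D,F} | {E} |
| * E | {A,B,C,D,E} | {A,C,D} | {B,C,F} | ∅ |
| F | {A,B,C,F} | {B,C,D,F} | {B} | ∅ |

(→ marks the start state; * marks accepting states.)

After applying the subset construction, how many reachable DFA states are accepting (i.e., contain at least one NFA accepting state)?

3

Start state of the DFA: {A} (ε-closure of the NFA start).
{A} --0--> {A,F}  [new]
{A} --1--> {B,D,E,F}  [new]
{A} --2--> {B,D,E}  [new]
{A,F} --0--> {A,B,C,D,E,F}  [new]
{A,F} --1--> {A,B,C,D,E,F}  [seen]
{A,F} --2--> {B,D,E}  [seen]
{B,D,E,F} --0--> {A,B,C,D,E,F}  [seen]
{B,D,E,F} --1--> {A,B,C,D,E,F}  [seen]
{B,D,E,F} --2--> {A,B,C,D,E,F}  [seen]
{B,D,E} --0--> {A,B,C,D,E,F}  [seen]
{B,D,E} --1--> {A,B,C,D,E,F}  [seen]
{B,D,E} --2--> {A,B,C,D,E,F}  [seen]
{A,B,C,D,E,F} --0--> {A,B,C,D,E,F}  [seen]
{A,B,C,D,E,F} --1--> {A,B,C,D,E,F}  [seen]
{A,B,C,D,E,F} --2--> {A,B,C,D,E,F}  [seen]
Reachable DFA states: {A}, {A,F}, {B,D,E,F}, {B,D,E}, {A,B,C,D,E,F}.
Accepting DFA states (contain an NFA accepting state): {B,D,E,F}, {B,D,E}, {A,B,C,D,E,F}.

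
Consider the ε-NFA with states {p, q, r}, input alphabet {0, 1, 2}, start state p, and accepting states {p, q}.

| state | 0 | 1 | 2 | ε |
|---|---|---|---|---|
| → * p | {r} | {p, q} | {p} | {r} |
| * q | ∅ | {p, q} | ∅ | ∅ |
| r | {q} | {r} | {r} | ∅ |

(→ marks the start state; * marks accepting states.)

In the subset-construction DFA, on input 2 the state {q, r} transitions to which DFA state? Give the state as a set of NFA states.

δ(q,2) = ∅; δ(r,2) = {r}.
Union: {r}.

{r}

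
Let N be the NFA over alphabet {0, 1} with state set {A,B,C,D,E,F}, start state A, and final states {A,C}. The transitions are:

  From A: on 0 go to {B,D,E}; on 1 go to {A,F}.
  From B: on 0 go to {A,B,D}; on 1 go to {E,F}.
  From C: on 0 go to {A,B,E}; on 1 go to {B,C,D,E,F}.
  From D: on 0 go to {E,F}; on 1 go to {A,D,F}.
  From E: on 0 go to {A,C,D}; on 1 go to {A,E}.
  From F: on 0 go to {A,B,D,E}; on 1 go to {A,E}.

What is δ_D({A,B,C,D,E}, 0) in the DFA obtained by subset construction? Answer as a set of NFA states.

δ(A,0) = {B,D,E}; δ(B,0) = {A,B,D}; δ(C,0) = {A,B,E}; δ(D,0) = {E,F}; δ(E,0) = {A,C,D}.
Union: {A,B,C,D,E,F}.

{A,B,C,D,E,F}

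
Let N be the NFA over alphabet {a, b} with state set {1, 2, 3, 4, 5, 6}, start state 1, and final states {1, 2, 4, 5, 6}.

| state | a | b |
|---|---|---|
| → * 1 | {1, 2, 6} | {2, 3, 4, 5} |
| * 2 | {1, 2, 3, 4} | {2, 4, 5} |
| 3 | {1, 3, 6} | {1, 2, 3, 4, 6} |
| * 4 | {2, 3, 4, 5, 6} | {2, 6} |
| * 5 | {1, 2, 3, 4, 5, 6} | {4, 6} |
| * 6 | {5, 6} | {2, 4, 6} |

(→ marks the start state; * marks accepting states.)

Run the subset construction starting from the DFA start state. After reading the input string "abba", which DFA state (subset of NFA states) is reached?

Start: {1}.
δ(1,a) = {1, 2, 6}.
Union: {1, 2, 6}.
After a: {1, 2, 6}.
δ(1,b) = {2, 3, 4, 5}; δ(2,b) = {2, 4, 5}; δ(6,b) = {2, 4, 6}.
Union: {2, 3, 4, 5, 6}.
After b: {2, 3, 4, 5, 6}.
δ(2,b) = {2, 4, 5}; δ(3,b) = {1, 2, 3, 4, 6}; δ(4,b) = {2, 6}; δ(5,b) = {4, 6}; δ(6,b) = {2, 4, 6}.
Union: {1, 2, 3, 4, 5, 6}.
After b: {1, 2, 3, 4, 5, 6}.
δ(1,a) = {1, 2, 6}; δ(2,a) = {1, 2, 3, 4}; δ(3,a) = {1, 3, 6}; δ(4,a) = {2, 3, 4, 5, 6}; δ(5,a) = {1, 2, 3, 4, 5, 6}; δ(6,a) = {5, 6}.
Union: {1, 2, 3, 4, 5, 6}.
After a: {1, 2, 3, 4, 5, 6}.

{1, 2, 3, 4, 5, 6}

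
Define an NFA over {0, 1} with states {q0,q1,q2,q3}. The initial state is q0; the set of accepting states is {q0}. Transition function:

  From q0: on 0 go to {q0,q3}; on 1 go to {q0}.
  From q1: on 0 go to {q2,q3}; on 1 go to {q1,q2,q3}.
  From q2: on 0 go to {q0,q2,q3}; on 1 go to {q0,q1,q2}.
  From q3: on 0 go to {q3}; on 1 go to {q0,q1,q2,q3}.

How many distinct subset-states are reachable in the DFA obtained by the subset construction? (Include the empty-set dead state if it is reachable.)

4

Start state of the DFA: {q0}.
{q0} --0--> {q0,q3}  [new]
{q0} --1--> {q0}  [seen]
{q0,q3} --0--> {q0,q3}  [seen]
{q0,q3} --1--> {q0,q1,q2,q3}  [new]
{q0,q1,q2,q3} --0--> {q0,q2,q3}  [new]
{q0,q1,q2,q3} --1--> {q0,q1,q2,q3}  [seen]
{q0,q2,q3} --0--> {q0,q2,q3}  [seen]
{q0,q2,q3} --1--> {q0,q1,q2,q3}  [seen]
Reachable DFA states: {q0}, {q0,q3}, {q0,q1,q2,q3}, {q0,q2,q3}.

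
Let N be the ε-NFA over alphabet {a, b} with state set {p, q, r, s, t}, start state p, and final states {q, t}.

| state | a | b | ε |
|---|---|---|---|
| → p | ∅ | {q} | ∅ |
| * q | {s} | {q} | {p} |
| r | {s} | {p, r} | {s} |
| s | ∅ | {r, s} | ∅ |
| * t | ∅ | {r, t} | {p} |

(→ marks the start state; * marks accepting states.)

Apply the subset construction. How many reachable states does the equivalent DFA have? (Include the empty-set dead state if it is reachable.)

7

Start state of the DFA: {p} (ε-closure of the NFA start).
{p} --a--> ∅  [new]
{p} --b--> {p, q}  [new]
∅ --a--> ∅  [seen]
∅ --b--> ∅  [seen]
{p, q} --a--> {s}  [new]
{p, q} --b--> {p, q}  [seen]
{s} --a--> ∅  [seen]
{s} --b--> {r, s}  [new]
{r, s} --a--> {s}  [seen]
{r, s} --b--> {p, r, s}  [new]
{p, r, s} --a--> {s}  [seen]
{p, r, s} --b--> {p, q, r, s}  [new]
{p, q, r, s} --a--> {s}  [seen]
{p, q, r, s} --b--> {p, q, r, s}  [seen]
Reachable DFA states: {p}, ∅, {p, q}, {s}, {r, s}, {p, r, s}, {p, q, r, s}.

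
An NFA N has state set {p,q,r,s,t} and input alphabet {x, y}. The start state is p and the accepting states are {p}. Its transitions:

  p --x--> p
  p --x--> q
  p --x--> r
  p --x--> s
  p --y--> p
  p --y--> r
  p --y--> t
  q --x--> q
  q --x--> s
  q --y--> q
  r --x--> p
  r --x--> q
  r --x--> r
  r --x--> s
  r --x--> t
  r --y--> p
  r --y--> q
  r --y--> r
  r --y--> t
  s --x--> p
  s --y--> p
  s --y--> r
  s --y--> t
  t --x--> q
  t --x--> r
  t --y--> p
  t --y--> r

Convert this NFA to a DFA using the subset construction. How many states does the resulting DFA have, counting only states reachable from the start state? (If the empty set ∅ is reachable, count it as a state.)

5

Start state of the DFA: {p}.
{p} --x--> {p,q,r,s}  [new]
{p} --y--> {p,r,t}  [new]
{p,q,r,s} --x--> {p,q,r,s,t}  [new]
{p,q,r,s} --y--> {p,q,r,t}  [new]
{p,r,t} --x--> {p,q,r,s,t}  [seen]
{p,r,t} --y--> {p,q,r,t}  [seen]
{p,q,r,s,t} --x--> {p,q,r,s,t}  [seen]
{p,q,r,s,t} --y--> {p,q,r,t}  [seen]
{p,q,r,t} --x--> {p,q,r,s,t}  [seen]
{p,q,r,t} --y--> {p,q,r,t}  [seen]
Reachable DFA states: {p}, {p,q,r,s}, {p,r,t}, {p,q,r,s,t}, {p,q,r,t}.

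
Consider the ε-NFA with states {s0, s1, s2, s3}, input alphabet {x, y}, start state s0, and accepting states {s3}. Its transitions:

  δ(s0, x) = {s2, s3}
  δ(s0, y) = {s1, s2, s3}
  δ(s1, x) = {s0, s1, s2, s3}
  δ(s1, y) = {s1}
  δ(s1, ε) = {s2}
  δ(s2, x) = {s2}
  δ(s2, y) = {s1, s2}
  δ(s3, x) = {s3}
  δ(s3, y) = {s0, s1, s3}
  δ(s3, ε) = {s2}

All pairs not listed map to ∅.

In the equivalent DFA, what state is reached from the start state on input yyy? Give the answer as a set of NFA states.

Start: {s0}.
δ(s0,y) = {s1, s2, s3}.
Union: {s1, s2, s3}.
After y: {s1, s2, s3}.
δ(s1,y) = {s1}; δ(s2,y) = {s1, s2}; δ(s3,y) = {s0, s1, s3}.
Union: {s0, s1, s2, s3}.
After y: {s0, s1, s2, s3}.
δ(s0,y) = {s1, s2, s3}; δ(s1,y) = {s1}; δ(s2,y) = {s1, s2}; δ(s3,y) = {s0, s1, s3}.
Union: {s0, s1, s2, s3}.
After y: {s0, s1, s2, s3}.

{s0, s1, s2, s3}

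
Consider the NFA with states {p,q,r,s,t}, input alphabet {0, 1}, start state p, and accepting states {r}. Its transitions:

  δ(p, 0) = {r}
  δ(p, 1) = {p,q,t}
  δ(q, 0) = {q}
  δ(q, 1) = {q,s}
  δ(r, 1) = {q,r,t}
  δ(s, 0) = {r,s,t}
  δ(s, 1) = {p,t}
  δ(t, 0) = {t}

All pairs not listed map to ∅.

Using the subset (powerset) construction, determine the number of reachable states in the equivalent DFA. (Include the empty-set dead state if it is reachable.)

10

Start state of the DFA: {p}.
{p} --0--> {r}  [new]
{p} --1--> {p,q,t}  [new]
{r} --0--> ∅  [new]
{r} --1--> {q,r,t}  [new]
{p,q,t} --0--> {q,r,t}  [seen]
{p,q,t} --1--> {p,q,s,t}  [new]
∅ --0--> ∅  [seen]
∅ --1--> ∅  [seen]
{q,r,t} --0--> {q,t}  [new]
{q,r,t} --1--> {q,r,s,t}  [new]
{p,q,s,t} --0--> {q,r,s,t}  [seen]
{p,q,s,t} --1--> {p,q,s,t}  [seen]
{q,t} --0--> {q,t}  [seen]
{q,t} --1--> {q,s}  [new]
{q,r,s,t} --0--> {q,r,s,t}  [seen]
{q,r,s,t} --1--> {p,q,r,s,t}  [new]
{q,s} --0--> {q,r,s,t}  [seen]
{q,s} --1--> {p,q,s,t}  [seen]
{p,q,r,s,t} --0--> {q,r,s,t}  [seen]
{p,q,r,s,t} --1--> {p,q,r,s,t}  [seen]
Reachable DFA states: {p}, {r}, {p,q,t}, ∅, {q,r,t}, {p,q,s,t}, {q,t}, {q,r,s,t}, {q,s}, {p,q,r,s,t}.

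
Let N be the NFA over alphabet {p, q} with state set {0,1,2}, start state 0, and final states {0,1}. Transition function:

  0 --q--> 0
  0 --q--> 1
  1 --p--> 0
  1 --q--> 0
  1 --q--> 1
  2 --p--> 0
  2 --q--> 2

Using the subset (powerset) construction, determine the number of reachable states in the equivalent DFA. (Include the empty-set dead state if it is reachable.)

Start state of the DFA: {0}.
{0} --p--> ∅  [new]
{0} --q--> {0,1}  [new]
∅ --p--> ∅  [seen]
∅ --q--> ∅  [seen]
{0,1} --p--> {0}  [seen]
{0,1} --q--> {0,1}  [seen]
Reachable DFA states: {0}, ∅, {0,1}.

3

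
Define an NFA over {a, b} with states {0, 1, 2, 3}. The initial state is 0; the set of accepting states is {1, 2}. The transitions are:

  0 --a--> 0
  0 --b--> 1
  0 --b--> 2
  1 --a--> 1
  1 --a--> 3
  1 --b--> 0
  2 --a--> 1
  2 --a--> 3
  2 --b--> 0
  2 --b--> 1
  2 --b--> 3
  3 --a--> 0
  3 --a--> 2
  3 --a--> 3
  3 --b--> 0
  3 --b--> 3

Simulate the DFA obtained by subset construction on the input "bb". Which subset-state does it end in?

{0, 1, 3}

Start: {0}.
δ(0,b) = {1, 2}.
Union: {1, 2}.
After b: {1, 2}.
δ(1,b) = {0}; δ(2,b) = {0, 1, 3}.
Union: {0, 1, 3}.
After b: {0, 1, 3}.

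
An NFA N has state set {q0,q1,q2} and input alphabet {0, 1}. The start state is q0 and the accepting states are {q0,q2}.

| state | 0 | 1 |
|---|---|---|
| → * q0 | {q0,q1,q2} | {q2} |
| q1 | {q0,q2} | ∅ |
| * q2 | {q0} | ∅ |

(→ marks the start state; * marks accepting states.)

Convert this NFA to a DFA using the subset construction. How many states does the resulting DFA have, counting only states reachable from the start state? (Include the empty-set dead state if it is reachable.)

Start state of the DFA: {q0}.
{q0} --0--> {q0,q1,q2}  [new]
{q0} --1--> {q2}  [new]
{q0,q1,q2} --0--> {q0,q1,q2}  [seen]
{q0,q1,q2} --1--> {q2}  [seen]
{q2} --0--> {q0}  [seen]
{q2} --1--> ∅  [new]
∅ --0--> ∅  [seen]
∅ --1--> ∅  [seen]
Reachable DFA states: {q0}, {q0,q1,q2}, {q2}, ∅.

4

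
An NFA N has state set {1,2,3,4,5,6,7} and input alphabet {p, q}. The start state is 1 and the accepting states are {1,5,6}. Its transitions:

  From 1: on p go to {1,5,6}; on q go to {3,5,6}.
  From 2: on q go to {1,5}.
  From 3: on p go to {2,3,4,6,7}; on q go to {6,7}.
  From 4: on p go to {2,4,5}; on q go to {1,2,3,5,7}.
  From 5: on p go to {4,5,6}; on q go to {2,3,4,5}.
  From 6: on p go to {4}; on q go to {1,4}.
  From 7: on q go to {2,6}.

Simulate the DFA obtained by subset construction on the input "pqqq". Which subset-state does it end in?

Start: {1}.
δ(1,p) = {1,5,6}.
Union: {1,5,6}.
After p: {1,5,6}.
δ(1,q) = {3,5,6}; δ(5,q) = {2,3,4,5}; δ(6,q) = {1,4}.
Union: {1,2,3,4,5,6}.
After q: {1,2,3,4,5,6}.
δ(1,q) = {3,5,6}; δ(2,q) = {1,5}; δ(3,q) = {6,7}; δ(4,q) = {1,2,3,5,7}; δ(5,q) = {2,3,4,5}; δ(6,q) = {1,4}.
Union: {1,2,3,4,5,6,7}.
After q: {1,2,3,4,5,6,7}.
δ(1,q) = {3,5,6}; δ(2,q) = {1,5}; δ(3,q) = {6,7}; δ(4,q) = {1,2,3,5,7}; δ(5,q) = {2,3,4,5}; δ(6,q) = {1,4}; δ(7,q) = {2,6}.
Union: {1,2,3,4,5,6,7}.
After q: {1,2,3,4,5,6,7}.

{1,2,3,4,5,6,7}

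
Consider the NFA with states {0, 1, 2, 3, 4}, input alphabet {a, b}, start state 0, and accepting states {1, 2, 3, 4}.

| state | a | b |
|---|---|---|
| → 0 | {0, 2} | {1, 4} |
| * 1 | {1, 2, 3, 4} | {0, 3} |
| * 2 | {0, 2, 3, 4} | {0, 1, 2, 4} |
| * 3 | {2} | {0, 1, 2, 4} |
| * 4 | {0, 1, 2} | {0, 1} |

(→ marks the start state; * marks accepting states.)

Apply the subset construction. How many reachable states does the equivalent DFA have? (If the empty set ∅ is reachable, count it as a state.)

Start state of the DFA: {0}.
{0} --a--> {0, 2}  [new]
{0} --b--> {1, 4}  [new]
{0, 2} --a--> {0, 2, 3, 4}  [new]
{0, 2} --b--> {0, 1, 2, 4}  [new]
{1, 4} --a--> {0, 1, 2, 3, 4}  [new]
{1, 4} --b--> {0, 1, 3}  [new]
{0, 2, 3, 4} --a--> {0, 1, 2, 3, 4}  [seen]
{0, 2, 3, 4} --b--> {0, 1, 2, 4}  [seen]
{0, 1, 2, 4} --a--> {0, 1, 2, 3, 4}  [seen]
{0, 1, 2, 4} --b--> {0, 1, 2, 3, 4}  [seen]
{0, 1, 2, 3, 4} --a--> {0, 1, 2, 3, 4}  [seen]
{0, 1, 2, 3, 4} --b--> {0, 1, 2, 3, 4}  [seen]
{0, 1, 3} --a--> {0, 1, 2, 3, 4}  [seen]
{0, 1, 3} --b--> {0, 1, 2, 3, 4}  [seen]
Reachable DFA states: {0}, {0, 2}, {1, 4}, {0, 2, 3, 4}, {0, 1, 2, 4}, {0, 1, 2, 3, 4}, {0, 1, 3}.

7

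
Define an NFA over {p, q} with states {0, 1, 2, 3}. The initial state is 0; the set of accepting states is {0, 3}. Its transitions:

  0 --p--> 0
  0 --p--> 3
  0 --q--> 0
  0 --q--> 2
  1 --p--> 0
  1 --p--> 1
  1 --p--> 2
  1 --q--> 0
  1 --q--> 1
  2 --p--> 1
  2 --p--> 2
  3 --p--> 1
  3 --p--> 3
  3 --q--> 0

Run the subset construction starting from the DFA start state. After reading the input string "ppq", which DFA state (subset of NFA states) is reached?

{0, 1, 2}

Start: {0}.
δ(0,p) = {0, 3}.
Union: {0, 3}.
After p: {0, 3}.
δ(0,p) = {0, 3}; δ(3,p) = {1, 3}.
Union: {0, 1, 3}.
After p: {0, 1, 3}.
δ(0,q) = {0, 2}; δ(1,q) = {0, 1}; δ(3,q) = {0}.
Union: {0, 1, 2}.
After q: {0, 1, 2}.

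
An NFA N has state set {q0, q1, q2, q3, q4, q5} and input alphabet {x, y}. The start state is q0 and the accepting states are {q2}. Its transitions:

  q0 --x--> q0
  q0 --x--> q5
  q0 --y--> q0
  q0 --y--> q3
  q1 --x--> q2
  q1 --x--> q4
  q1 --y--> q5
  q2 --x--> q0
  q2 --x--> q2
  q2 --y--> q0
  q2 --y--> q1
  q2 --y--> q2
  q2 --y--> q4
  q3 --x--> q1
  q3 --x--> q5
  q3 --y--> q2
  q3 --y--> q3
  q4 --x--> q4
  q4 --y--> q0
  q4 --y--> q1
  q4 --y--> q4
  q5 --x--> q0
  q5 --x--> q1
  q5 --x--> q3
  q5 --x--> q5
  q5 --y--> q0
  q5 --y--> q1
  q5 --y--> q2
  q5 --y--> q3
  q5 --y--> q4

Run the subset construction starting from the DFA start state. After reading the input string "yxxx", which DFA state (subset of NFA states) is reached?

{q0, q1, q2, q3, q4, q5}

Start: {q0}.
δ(q0,y) = {q0, q3}.
Union: {q0, q3}.
After y: {q0, q3}.
δ(q0,x) = {q0, q5}; δ(q3,x) = {q1, q5}.
Union: {q0, q1, q5}.
After x: {q0, q1, q5}.
δ(q0,x) = {q0, q5}; δ(q1,x) = {q2, q4}; δ(q5,x) = {q0, q1, q3, q5}.
Union: {q0, q1, q2, q3, q4, q5}.
After x: {q0, q1, q2, q3, q4, q5}.
δ(q0,x) = {q0, q5}; δ(q1,x) = {q2, q4}; δ(q2,x) = {q0, q2}; δ(q3,x) = {q1, q5}; δ(q4,x) = {q4}; δ(q5,x) = {q0, q1, q3, q5}.
Union: {q0, q1, q2, q3, q4, q5}.
After x: {q0, q1, q2, q3, q4, q5}.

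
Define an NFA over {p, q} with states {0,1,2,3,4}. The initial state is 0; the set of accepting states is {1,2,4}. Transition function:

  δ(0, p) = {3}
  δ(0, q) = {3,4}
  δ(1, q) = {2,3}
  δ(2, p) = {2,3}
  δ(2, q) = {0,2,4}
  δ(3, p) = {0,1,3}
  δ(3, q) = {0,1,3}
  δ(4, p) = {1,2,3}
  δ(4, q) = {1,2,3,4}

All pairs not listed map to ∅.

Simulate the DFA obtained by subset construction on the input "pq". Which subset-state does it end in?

Start: {0}.
δ(0,p) = {3}.
Union: {3}.
After p: {3}.
δ(3,q) = {0,1,3}.
Union: {0,1,3}.
After q: {0,1,3}.

{0,1,3}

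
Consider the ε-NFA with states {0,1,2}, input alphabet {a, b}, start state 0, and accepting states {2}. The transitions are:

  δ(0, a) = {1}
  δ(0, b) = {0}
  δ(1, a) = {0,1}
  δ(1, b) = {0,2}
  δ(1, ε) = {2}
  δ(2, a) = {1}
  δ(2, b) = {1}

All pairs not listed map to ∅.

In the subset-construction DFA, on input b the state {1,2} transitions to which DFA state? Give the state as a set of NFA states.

{0,1,2}

δ(1,b) = {0,2}; δ(2,b) = {1}.
Union: {0,1,2}.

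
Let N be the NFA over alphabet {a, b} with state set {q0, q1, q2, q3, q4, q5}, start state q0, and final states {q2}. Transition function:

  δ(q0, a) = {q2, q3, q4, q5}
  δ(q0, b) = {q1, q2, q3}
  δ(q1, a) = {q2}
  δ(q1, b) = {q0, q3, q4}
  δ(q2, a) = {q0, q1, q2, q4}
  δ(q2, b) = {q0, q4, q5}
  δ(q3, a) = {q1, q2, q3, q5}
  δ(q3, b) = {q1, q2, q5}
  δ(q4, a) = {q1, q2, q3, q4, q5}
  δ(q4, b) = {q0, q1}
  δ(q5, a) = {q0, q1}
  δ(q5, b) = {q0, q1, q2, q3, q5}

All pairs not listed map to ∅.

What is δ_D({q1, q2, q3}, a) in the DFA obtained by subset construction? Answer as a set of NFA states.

{q0, q1, q2, q3, q4, q5}

δ(q1,a) = {q2}; δ(q2,a) = {q0, q1, q2, q4}; δ(q3,a) = {q1, q2, q3, q5}.
Union: {q0, q1, q2, q3, q4, q5}.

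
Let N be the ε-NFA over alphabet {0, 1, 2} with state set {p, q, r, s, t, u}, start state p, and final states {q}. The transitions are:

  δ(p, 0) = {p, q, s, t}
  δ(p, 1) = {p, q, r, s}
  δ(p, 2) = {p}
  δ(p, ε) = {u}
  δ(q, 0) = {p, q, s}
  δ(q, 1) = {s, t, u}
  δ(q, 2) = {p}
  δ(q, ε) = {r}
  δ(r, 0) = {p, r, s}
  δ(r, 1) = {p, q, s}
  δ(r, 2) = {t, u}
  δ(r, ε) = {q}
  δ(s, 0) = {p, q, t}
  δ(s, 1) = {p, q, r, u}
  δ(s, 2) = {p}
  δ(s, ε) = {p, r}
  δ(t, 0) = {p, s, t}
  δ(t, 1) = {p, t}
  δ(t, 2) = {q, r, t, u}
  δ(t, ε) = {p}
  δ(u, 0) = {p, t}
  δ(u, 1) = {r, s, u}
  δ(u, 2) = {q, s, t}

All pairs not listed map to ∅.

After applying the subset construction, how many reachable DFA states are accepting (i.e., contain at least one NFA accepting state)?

Start state of the DFA: {p, u} (ε-closure of the NFA start).
{p, u} --0--> {p, q, r, s, t, u}  [new]
{p, u} --1--> {p, q, r, s, u}  [new]
{p, u} --2--> {p, q, r, s, t, u}  [seen]
{p, q, r, s, t, u} --0--> {p, q, r, s, t, u}  [seen]
{p, q, r, s, t, u} --1--> {p, q, r, s, t, u}  [seen]
{p, q, r, s, t, u} --2--> {p, q, r, s, t, u}  [seen]
{p, q, r, s, u} --0--> {p, q, r, s, t, u}  [seen]
{p, q, r, s, u} --1--> {p, q, r, s, t, u}  [seen]
{p, q, r, s, u} --2--> {p, q, r, s, t, u}  [seen]
Reachable DFA states: {p, u}, {p, q, r, s, t, u}, {p, q, r, s, u}.
Accepting DFA states (contain an NFA accepting state): {p, q, r, s, t, u}, {p, q, r, s, u}.

2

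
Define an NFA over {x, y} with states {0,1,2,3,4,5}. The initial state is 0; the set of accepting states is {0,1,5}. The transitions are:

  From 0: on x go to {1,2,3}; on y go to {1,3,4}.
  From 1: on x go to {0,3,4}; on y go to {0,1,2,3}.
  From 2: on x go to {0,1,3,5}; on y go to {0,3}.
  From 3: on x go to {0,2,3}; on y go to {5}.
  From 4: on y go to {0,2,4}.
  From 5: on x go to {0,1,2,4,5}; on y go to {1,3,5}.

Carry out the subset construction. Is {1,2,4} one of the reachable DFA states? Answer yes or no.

Start state of the DFA: {0}.
{0} --x--> {1,2,3}  [new]
{0} --y--> {1,3,4}  [new]
{1,2,3} --x--> {0,1,2,3,4,5}  [new]
{1,2,3} --y--> {0,1,2,3,5}  [new]
{1,3,4} --x--> {0,2,3,4}  [new]
{1,3,4} --y--> {0,1,2,3,4,5}  [seen]
{0,1,2,3,4,5} --x--> {0,1,2,3,4,5}  [seen]
{0,1,2,3,4,5} --y--> {0,1,2,3,4,5}  [seen]
{0,1,2,3,5} --x--> {0,1,2,3,4,5}  [seen]
{0,1,2,3,5} --y--> {0,1,2,3,4,5}  [seen]
{0,2,3,4} --x--> {0,1,2,3,5}  [seen]
{0,2,3,4} --y--> {0,1,2,3,4,5}  [seen]
Reachable DFA states: {0}, {1,2,3}, {1,3,4}, {0,1,2,3,4,5}, {0,1,2,3,5}, {0,2,3,4}.
{1,2,4} is not among them.

no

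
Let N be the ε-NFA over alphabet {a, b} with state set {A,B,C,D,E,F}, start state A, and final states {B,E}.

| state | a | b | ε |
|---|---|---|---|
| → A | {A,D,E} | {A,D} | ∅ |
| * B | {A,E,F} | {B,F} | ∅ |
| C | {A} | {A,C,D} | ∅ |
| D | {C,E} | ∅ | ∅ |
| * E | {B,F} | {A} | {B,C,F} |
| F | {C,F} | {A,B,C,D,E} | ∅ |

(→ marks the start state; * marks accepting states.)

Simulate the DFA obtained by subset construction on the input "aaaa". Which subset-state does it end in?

Start: {A}.
δ(A,a) = {A,D,E}.
Union: {A,D,E}.
ε-closure gives {A,B,C,D,E,F}.
After a: {A,B,C,D,E,F}.
δ(A,a) = {A,D,E}; δ(B,a) = {A,E,F}; δ(C,a) = {A}; δ(D,a) = {C,E}; δ(E,a) = {B,F}; δ(F,a) = {C,F}.
Union: {A,B,C,D,E,F}.
After a: {A,B,C,D,E,F}.
δ(A,a) = {A,D,E}; δ(B,a) = {A,E,F}; δ(C,a) = {A}; δ(D,a) = {C,E}; δ(E,a) = {B,F}; δ(F,a) = {C,F}.
Union: {A,B,C,D,E,F}.
After a: {A,B,C,D,E,F}.
δ(A,a) = {A,D,E}; δ(B,a) = {A,E,F}; δ(C,a) = {A}; δ(D,a) = {C,E}; δ(E,a) = {B,F}; δ(F,a) = {C,F}.
Union: {A,B,C,D,E,F}.
After a: {A,B,C,D,E,F}.

{A,B,C,D,E,F}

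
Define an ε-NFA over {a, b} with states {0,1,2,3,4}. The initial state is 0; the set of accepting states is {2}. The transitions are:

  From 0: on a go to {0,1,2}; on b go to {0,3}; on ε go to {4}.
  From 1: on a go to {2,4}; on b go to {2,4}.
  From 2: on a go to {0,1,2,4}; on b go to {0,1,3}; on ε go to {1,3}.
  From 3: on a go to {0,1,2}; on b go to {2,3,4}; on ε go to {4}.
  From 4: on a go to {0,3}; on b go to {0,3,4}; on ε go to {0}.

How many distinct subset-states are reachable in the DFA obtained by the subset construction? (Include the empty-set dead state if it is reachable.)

3

Start state of the DFA: {0,4} (ε-closure of the NFA start).
{0,4} --a--> {0,1,2,3,4}  [new]
{0,4} --b--> {0,3,4}  [new]
{0,1,2,3,4} --a--> {0,1,2,3,4}  [seen]
{0,1,2,3,4} --b--> {0,1,2,3,4}  [seen]
{0,3,4} --a--> {0,1,2,3,4}  [seen]
{0,3,4} --b--> {0,1,2,3,4}  [seen]
Reachable DFA states: {0,4}, {0,1,2,3,4}, {0,3,4}.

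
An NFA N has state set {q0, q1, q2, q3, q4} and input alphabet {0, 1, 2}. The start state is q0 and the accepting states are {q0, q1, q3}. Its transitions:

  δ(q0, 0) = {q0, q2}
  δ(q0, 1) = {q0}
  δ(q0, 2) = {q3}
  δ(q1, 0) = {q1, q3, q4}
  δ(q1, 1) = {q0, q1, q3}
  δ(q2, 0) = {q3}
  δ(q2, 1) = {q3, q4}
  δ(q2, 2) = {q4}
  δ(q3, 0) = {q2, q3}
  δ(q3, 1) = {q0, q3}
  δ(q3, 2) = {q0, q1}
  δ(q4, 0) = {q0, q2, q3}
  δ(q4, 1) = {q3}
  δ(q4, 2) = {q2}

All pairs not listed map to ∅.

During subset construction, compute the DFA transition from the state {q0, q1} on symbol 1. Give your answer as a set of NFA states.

δ(q0,1) = {q0}; δ(q1,1) = {q0, q1, q3}.
Union: {q0, q1, q3}.

{q0, q1, q3}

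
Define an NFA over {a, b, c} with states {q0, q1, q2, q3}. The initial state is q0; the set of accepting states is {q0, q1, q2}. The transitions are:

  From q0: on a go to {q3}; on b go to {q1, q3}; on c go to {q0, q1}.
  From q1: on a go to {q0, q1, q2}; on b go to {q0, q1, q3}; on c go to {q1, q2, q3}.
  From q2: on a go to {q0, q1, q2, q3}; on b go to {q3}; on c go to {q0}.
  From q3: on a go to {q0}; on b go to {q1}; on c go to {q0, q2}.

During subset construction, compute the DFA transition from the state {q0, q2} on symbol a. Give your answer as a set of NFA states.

δ(q0,a) = {q3}; δ(q2,a) = {q0, q1, q2, q3}.
Union: {q0, q1, q2, q3}.

{q0, q1, q2, q3}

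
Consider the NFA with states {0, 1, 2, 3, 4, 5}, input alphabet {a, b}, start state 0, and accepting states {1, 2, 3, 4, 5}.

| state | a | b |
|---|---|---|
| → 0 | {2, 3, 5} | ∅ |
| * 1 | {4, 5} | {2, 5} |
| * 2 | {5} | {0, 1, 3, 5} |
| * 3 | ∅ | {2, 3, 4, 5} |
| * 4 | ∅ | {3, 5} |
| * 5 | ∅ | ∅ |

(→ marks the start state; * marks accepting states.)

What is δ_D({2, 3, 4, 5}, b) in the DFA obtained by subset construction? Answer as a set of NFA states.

{0, 1, 2, 3, 4, 5}

δ(2,b) = {0, 1, 3, 5}; δ(3,b) = {2, 3, 4, 5}; δ(4,b) = {3, 5}; δ(5,b) = ∅.
Union: {0, 1, 2, 3, 4, 5}.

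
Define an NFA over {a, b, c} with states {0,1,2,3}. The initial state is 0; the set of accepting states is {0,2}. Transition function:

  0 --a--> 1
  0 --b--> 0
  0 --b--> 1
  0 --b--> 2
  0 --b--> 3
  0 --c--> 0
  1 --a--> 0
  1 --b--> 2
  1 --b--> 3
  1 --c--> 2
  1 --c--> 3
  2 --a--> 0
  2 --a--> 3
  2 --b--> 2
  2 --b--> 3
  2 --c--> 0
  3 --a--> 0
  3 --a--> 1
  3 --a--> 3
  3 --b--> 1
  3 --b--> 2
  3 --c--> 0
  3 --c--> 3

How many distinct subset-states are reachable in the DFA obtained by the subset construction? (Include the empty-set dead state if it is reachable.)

8

Start state of the DFA: {0}.
{0} --a--> {1}  [new]
{0} --b--> {0,1,2,3}  [new]
{0} --c--> {0}  [seen]
{1} --a--> {0}  [seen]
{1} --b--> {2,3}  [new]
{1} --c--> {2,3}  [seen]
{0,1,2,3} --a--> {0,1,3}  [new]
{0,1,2,3} --b--> {0,1,2,3}  [seen]
{0,1,2,3} --c--> {0,2,3}  [new]
{2,3} --a--> {0,1,3}  [seen]
{2,3} --b--> {1,2,3}  [new]
{2,3} --c--> {0,3}  [new]
{0,1,3} --a--> {0,1,3}  [seen]
{0,1,3} --b--> {0,1,2,3}  [seen]
{0,1,3} --c--> {0,2,3}  [seen]
{0,2,3} --a--> {0,1,3}  [seen]
{0,2,3} --b--> {0,1,2,3}  [seen]
{0,2,3} --c--> {0,3}  [seen]
{1,2,3} --a--> {0,1,3}  [seen]
{1,2,3} --b--> {1,2,3}  [seen]
{1,2,3} --c--> {0,2,3}  [seen]
{0,3} --a--> {0,1,3}  [seen]
{0,3} --b--> {0,1,2,3}  [seen]
{0,3} --c--> {0,3}  [seen]
Reachable DFA states: {0}, {1}, {0,1,2,3}, {2,3}, {0,1,3}, {0,2,3}, {1,2,3}, {0,3}.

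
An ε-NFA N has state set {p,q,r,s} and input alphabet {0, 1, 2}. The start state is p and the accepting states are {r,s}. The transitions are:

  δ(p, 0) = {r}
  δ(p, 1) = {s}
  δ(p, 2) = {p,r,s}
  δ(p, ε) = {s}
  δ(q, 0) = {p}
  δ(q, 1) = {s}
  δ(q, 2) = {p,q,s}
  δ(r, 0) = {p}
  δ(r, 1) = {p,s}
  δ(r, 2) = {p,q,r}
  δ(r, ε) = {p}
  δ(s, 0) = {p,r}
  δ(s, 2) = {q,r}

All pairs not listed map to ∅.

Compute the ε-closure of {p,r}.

Begin with {p,r}.
p →ε {s}; add s.
ε-closure = {p,r,s}.

{p,r,s}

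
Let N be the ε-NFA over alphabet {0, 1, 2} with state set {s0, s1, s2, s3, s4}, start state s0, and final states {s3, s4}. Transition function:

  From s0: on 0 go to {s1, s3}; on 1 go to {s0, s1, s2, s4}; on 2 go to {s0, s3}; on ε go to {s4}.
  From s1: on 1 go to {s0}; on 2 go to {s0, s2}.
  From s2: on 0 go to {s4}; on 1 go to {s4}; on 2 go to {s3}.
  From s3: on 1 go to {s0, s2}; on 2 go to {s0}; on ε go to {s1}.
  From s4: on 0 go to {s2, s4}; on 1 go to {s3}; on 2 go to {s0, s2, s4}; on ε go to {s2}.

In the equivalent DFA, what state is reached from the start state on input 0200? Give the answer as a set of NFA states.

Start: {s0, s2, s4}.
δ(s0,0) = {s1, s3}; δ(s2,0) = {s4}; δ(s4,0) = {s2, s4}.
Union: {s1, s2, s3, s4}.
After 0: {s1, s2, s3, s4}.
δ(s1,2) = {s0, s2}; δ(s2,2) = {s3}; δ(s3,2) = {s0}; δ(s4,2) = {s0, s2, s4}.
Union: {s0, s2, s3, s4}.
ε-closure gives {s0, s1, s2, s3, s4}.
After 2: {s0, s1, s2, s3, s4}.
δ(s0,0) = {s1, s3}; δ(s1,0) = ∅; δ(s2,0) = {s4}; δ(s3,0) = ∅; δ(s4,0) = {s2, s4}.
Union: {s1, s2, s3, s4}.
After 0: {s1, s2, s3, s4}.
δ(s1,0) = ∅; δ(s2,0) = {s4}; δ(s3,0) = ∅; δ(s4,0) = {s2, s4}.
Union: {s2, s4}.
After 0: {s2, s4}.

{s2, s4}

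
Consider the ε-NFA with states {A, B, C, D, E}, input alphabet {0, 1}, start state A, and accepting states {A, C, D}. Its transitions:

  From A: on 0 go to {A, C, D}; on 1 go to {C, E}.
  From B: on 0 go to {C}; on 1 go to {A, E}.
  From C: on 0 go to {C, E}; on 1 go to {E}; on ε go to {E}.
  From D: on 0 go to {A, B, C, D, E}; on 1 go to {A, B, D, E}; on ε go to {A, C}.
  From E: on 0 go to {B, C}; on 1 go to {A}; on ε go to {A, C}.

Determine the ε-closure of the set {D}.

Begin with {D}.
D →ε {A, C}; add A, C.
C →ε {E}; add E.
ε-closure = {A, C, D, E}.

{A, C, D, E}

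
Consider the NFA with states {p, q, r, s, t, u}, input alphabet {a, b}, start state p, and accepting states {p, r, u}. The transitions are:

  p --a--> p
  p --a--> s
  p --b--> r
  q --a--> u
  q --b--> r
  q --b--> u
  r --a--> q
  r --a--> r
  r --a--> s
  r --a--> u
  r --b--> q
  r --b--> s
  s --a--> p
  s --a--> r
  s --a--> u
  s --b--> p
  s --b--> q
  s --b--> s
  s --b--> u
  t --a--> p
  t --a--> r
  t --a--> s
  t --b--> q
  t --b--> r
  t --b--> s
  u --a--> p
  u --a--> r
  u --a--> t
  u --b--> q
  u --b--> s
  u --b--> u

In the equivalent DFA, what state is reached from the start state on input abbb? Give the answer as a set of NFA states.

Start: {p}.
δ(p,a) = {p, s}.
Union: {p, s}.
After a: {p, s}.
δ(p,b) = {r}; δ(s,b) = {p, q, s, u}.
Union: {p, q, r, s, u}.
After b: {p, q, r, s, u}.
δ(p,b) = {r}; δ(q,b) = {r, u}; δ(r,b) = {q, s}; δ(s,b) = {p, q, s, u}; δ(u,b) = {q, s, u}.
Union: {p, q, r, s, u}.
After b: {p, q, r, s, u}.
δ(p,b) = {r}; δ(q,b) = {r, u}; δ(r,b) = {q, s}; δ(s,b) = {p, q, s, u}; δ(u,b) = {q, s, u}.
Union: {p, q, r, s, u}.
After b: {p, q, r, s, u}.

{p, q, r, s, u}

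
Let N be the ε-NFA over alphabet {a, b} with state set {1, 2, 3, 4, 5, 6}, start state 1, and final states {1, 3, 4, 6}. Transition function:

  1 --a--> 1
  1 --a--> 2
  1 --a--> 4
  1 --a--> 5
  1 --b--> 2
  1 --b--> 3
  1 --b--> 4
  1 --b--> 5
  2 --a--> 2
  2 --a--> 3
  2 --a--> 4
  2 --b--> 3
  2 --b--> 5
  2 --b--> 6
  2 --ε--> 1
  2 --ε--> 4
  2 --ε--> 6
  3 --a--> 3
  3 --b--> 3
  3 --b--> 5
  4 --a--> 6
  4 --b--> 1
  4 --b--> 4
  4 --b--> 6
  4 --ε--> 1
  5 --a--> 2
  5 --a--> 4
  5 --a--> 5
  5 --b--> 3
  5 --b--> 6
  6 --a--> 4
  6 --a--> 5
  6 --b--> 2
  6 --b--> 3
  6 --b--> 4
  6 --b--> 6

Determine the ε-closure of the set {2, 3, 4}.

Begin with {2, 3, 4}.
2 →ε {1, 4, 6}; add 1, 6.
ε-closure = {1, 2, 3, 4, 6}.

{1, 2, 3, 4, 6}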